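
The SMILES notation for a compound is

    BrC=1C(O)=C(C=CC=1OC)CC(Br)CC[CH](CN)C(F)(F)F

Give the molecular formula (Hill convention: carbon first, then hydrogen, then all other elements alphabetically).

C14H18Br2F3NO2

Walk through each heavy atom and fill implicit hydrogens from standard valence (C 4, N 3, O 2, S 2, halogen 1):
  atom 1: Br (halogen, monovalent) → 0 H
  atom 2: C, bond orders sum to 4 (valence 4) → 0 H
  atom 3: C, bond orders sum to 4 (valence 4) → 0 H
  atom 4: O, bond orders sum to 1 (valence 2) → 1 H
  atom 5: C, bond orders sum to 4 (valence 4) → 0 H
  atom 6: C, bond orders sum to 3 (valence 4) → 1 H
  atom 7: C, bond orders sum to 3 (valence 4) → 1 H
  atom 8: C, bond orders sum to 4 (valence 4) → 0 H
  atom 9: O, bond orders sum to 2 (valence 2) → 0 H
  atom 10: C, bond orders sum to 1 (valence 4) → 3 H
  atom 11: C, bond orders sum to 2 (valence 4) → 2 H
  atom 12: C, bond orders sum to 3 (valence 4) → 1 H
  atom 13: Br (halogen, monovalent) → 0 H
  atom 14: C, bond orders sum to 2 (valence 4) → 2 H
  atom 15: C, bond orders sum to 2 (valence 4) → 2 H
  atom 16: C with explicit H count 1
  atom 17: C, bond orders sum to 2 (valence 4) → 2 H
  atom 18: N, bond orders sum to 1 (valence 3) → 2 H
  atom 19: C, bond orders sum to 4 (valence 4) → 0 H
  atom 20: F (halogen, monovalent) → 0 H
  atom 21: F (halogen, monovalent) → 0 H
  atom 22: F (halogen, monovalent) → 0 H
Totals → C:14, H:18, Br:2, F:3, N:1, O:2.
In Hill order: C14H18Br2F3NO2.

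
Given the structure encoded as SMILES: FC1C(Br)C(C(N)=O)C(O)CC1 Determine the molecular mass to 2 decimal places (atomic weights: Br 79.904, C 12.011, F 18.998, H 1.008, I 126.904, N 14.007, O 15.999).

240.07 g/mol

First, the molecular formula is C7H11BrFNO2 (counting implicit H from valence).
  Br: 1 × 79.904 = 79.904
  C: 7 × 12.011 = 84.077
  F: 1 × 18.998 = 18.998
  H: 11 × 1.008 = 11.088
  N: 1 × 14.007 = 14.007
  O: 2 × 15.999 = 31.998
Sum: 1×79.904 + 7×12.011 + 1×18.998 + 11×1.008 + 1×14.007 + 2×15.999 = 240.072 → 240.07 g/mol.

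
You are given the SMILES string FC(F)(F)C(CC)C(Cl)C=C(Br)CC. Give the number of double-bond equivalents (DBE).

1

Degree of unsaturation = (number of rings) + (number of π bonds).
Ring closures in the SMILES: 0.
π bonds: 1 double bond (each 1 DoU) → 1 DoU from unsaturation.
Total DoU = 0 + 1 = 1.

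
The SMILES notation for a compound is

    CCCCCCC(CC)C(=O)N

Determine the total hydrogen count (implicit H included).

Walk through each heavy atom and fill implicit hydrogens from standard valence (C 4, N 3, O 2, S 2, halogen 1):
  atom 1: C, bond orders sum to 1 (valence 4) → 3 H
  atom 2: C, bond orders sum to 2 (valence 4) → 2 H
  atom 3: C, bond orders sum to 2 (valence 4) → 2 H
  atom 4: C, bond orders sum to 2 (valence 4) → 2 H
  atom 5: C, bond orders sum to 2 (valence 4) → 2 H
  atom 6: C, bond orders sum to 2 (valence 4) → 2 H
  atom 7: C, bond orders sum to 3 (valence 4) → 1 H
  atom 8: C, bond orders sum to 2 (valence 4) → 2 H
  atom 9: C, bond orders sum to 1 (valence 4) → 3 H
  atom 10: C, bond orders sum to 4 (valence 4) → 0 H
  atom 11: O, bond orders sum to 2 (valence 2) → 0 H
  atom 12: N, bond orders sum to 1 (valence 3) → 2 H
Total hydrogens: 21.

21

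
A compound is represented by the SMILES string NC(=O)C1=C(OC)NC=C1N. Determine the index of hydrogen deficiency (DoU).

Molecular formula: C6H9N3O2.
DoU = (2C + 2 + N − H − X) / 2, where X is the halogen count and O/S are ignored.
    = (2·6 + 2 + 3 − 9 − 0) / 2 = 8 / 2 = 4.

4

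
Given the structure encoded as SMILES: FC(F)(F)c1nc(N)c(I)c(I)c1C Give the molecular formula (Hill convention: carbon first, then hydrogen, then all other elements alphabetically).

C7H5F3I2N2

Walk through each heavy atom and fill implicit hydrogens from standard valence (C 4, N 3, O 2, S 2, halogen 1); for lowercase aromatic atoms, an aromatic c carries 1 H when it has two neighbours and 0 H with three, and aromatic n carries 0 H:
  atom 1: F (halogen, monovalent) → 0 H
  atom 2: C, bond orders sum to 4 (valence 4) → 0 H
  atom 3: F (halogen, monovalent) → 0 H
  atom 4: F (halogen, monovalent) → 0 H
  atom 5: aromatic c, 3 neighbours → 0 H
  atom 6: aromatic n, 2 neighbours → 0 H
  atom 7: aromatic c, 3 neighbours → 0 H
  atom 8: N, bond orders sum to 1 (valence 3) → 2 H
  atom 9: aromatic c, 3 neighbours → 0 H
  atom 10: I (halogen, monovalent) → 0 H
  atom 11: aromatic c, 3 neighbours → 0 H
  atom 12: I (halogen, monovalent) → 0 H
  atom 13: aromatic c, 3 neighbours → 0 H
  atom 14: C, bond orders sum to 1 (valence 4) → 3 H
Totals → C:7, H:5, F:3, I:2, N:2.
In Hill order: C7H5F3I2N2.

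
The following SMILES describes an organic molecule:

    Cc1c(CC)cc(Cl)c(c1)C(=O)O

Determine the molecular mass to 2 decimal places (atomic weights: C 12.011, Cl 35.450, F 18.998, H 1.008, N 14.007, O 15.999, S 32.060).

198.65 g/mol

First, the molecular formula is C10H11ClO2 (counting implicit H from valence).
  C: 10 × 12.011 = 120.110
  Cl: 1 × 35.450 = 35.450
  H: 11 × 1.008 = 11.088
  O: 2 × 15.999 = 31.998
Sum: 10×12.011 + 1×35.450 + 11×1.008 + 2×15.999 = 198.646 → 198.65 g/mol.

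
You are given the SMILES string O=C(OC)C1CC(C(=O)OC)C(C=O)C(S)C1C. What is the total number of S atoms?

Scan the SMILES for S atoms (remember two-letter symbols like Cl and Br are single atoms).
Sulfur count: 1.

1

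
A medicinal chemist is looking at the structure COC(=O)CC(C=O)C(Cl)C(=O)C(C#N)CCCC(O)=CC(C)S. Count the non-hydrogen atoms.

Every atom symbol written in the SMILES (organic subset) is one heavy atom; implicit H are not written.
Heavy atoms by element → C:16, Cl:1, N:1, O:5, S:1.
Total: 24.

24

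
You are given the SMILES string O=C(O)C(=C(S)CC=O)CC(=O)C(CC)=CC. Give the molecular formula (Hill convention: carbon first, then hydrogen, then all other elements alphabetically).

Walk through each heavy atom and fill implicit hydrogens from standard valence (C 4, N 3, O 2, S 2, halogen 1):
  atom 1: O, bond orders sum to 2 (valence 2) → 0 H
  atom 2: C, bond orders sum to 4 (valence 4) → 0 H
  atom 3: O, bond orders sum to 1 (valence 2) → 1 H
  atom 4: C, bond orders sum to 4 (valence 4) → 0 H
  atom 5: C, bond orders sum to 4 (valence 4) → 0 H
  atom 6: S, bond orders sum to 1 (valence 2) → 1 H
  atom 7: C, bond orders sum to 2 (valence 4) → 2 H
  atom 8: C, bond orders sum to 3 (valence 4) → 1 H
  atom 9: O, bond orders sum to 2 (valence 2) → 0 H
  atom 10: C, bond orders sum to 2 (valence 4) → 2 H
  atom 11: C, bond orders sum to 4 (valence 4) → 0 H
  atom 12: O, bond orders sum to 2 (valence 2) → 0 H
  atom 13: C, bond orders sum to 4 (valence 4) → 0 H
  atom 14: C, bond orders sum to 2 (valence 4) → 2 H
  atom 15: C, bond orders sum to 1 (valence 4) → 3 H
  atom 16: C, bond orders sum to 3 (valence 4) → 1 H
  atom 17: C, bond orders sum to 1 (valence 4) → 3 H
Totals → C:12, H:16, O:4, S:1.
In Hill order: C12H16O4S.

C12H16O4S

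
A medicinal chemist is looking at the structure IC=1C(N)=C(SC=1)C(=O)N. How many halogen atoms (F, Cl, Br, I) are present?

1

Halogen atoms appear at heavy-atom position 1 (1×I).
Other groups present: 1 amide, 1 primary amine.
Halogen count: 1.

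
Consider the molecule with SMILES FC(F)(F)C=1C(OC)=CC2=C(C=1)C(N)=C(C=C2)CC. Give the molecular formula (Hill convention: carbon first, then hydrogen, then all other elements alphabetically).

Walk through each heavy atom and fill implicit hydrogens from standard valence (C 4, N 3, O 2, S 2, halogen 1):
  atom 1: F (halogen, monovalent) → 0 H
  atom 2: C, bond orders sum to 4 (valence 4) → 0 H
  atom 3: F (halogen, monovalent) → 0 H
  atom 4: F (halogen, monovalent) → 0 H
  atom 5: C, bond orders sum to 4 (valence 4) → 0 H
  atom 6: C, bond orders sum to 4 (valence 4) → 0 H
  atom 7: O, bond orders sum to 2 (valence 2) → 0 H
  atom 8: C, bond orders sum to 1 (valence 4) → 3 H
  atom 9: C, bond orders sum to 3 (valence 4) → 1 H
  atom 10: C, bond orders sum to 4 (valence 4) → 0 H
  atom 11: C, bond orders sum to 4 (valence 4) → 0 H
  atom 12: C, bond orders sum to 3 (valence 4) → 1 H
  atom 13: C, bond orders sum to 4 (valence 4) → 0 H
  atom 14: N, bond orders sum to 1 (valence 3) → 2 H
  atom 15: C, bond orders sum to 4 (valence 4) → 0 H
  atom 16: C, bond orders sum to 3 (valence 4) → 1 H
  atom 17: C, bond orders sum to 3 (valence 4) → 1 H
  atom 18: C, bond orders sum to 2 (valence 4) → 2 H
  atom 19: C, bond orders sum to 1 (valence 4) → 3 H
Totals → C:14, H:14, F:3, N:1, O:1.

C14H14F3NO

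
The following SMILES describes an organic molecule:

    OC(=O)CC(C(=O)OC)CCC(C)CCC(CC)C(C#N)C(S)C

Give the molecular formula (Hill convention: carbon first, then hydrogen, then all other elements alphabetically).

Walk through each heavy atom and fill implicit hydrogens from standard valence (C 4, N 3, O 2, S 2, halogen 1):
  atom 1: O, bond orders sum to 1 (valence 2) → 1 H
  atom 2: C, bond orders sum to 4 (valence 4) → 0 H
  atom 3: O, bond orders sum to 2 (valence 2) → 0 H
  atom 4: C, bond orders sum to 2 (valence 4) → 2 H
  atom 5: C, bond orders sum to 3 (valence 4) → 1 H
  atom 6: C, bond orders sum to 4 (valence 4) → 0 H
  atom 7: O, bond orders sum to 2 (valence 2) → 0 H
  atom 8: O, bond orders sum to 2 (valence 2) → 0 H
  atom 9: C, bond orders sum to 1 (valence 4) → 3 H
  atom 10: C, bond orders sum to 2 (valence 4) → 2 H
  atom 11: C, bond orders sum to 2 (valence 4) → 2 H
  atom 12: C, bond orders sum to 3 (valence 4) → 1 H
  atom 13: C, bond orders sum to 1 (valence 4) → 3 H
  atom 14: C, bond orders sum to 2 (valence 4) → 2 H
  atom 15: C, bond orders sum to 2 (valence 4) → 2 H
  atom 16: C, bond orders sum to 3 (valence 4) → 1 H
  atom 17: C, bond orders sum to 2 (valence 4) → 2 H
  atom 18: C, bond orders sum to 1 (valence 4) → 3 H
  atom 19: C, bond orders sum to 3 (valence 4) → 1 H
  atom 20: C, bond orders sum to 4 (valence 4) → 0 H
  atom 21: N, bond orders sum to 3 (valence 3) → 0 H
  atom 22: C, bond orders sum to 3 (valence 4) → 1 H
  atom 23: S, bond orders sum to 1 (valence 2) → 1 H
  atom 24: C, bond orders sum to 1 (valence 4) → 3 H
Totals → C:18, H:31, N:1, O:4, S:1.

C18H31NO4S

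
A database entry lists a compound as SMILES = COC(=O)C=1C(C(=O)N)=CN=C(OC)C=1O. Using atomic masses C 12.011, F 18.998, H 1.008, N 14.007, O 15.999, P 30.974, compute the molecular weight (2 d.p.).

226.19 g/mol

First, the molecular formula is C9H10N2O5 (counting implicit H from valence).
  C: 9 × 12.011 = 108.099
  H: 10 × 1.008 = 10.080
  N: 2 × 14.007 = 28.014
  O: 5 × 15.999 = 79.995
Sum: 9×12.011 + 10×1.008 + 2×14.007 + 5×15.999 = 226.188 → 226.19 g/mol.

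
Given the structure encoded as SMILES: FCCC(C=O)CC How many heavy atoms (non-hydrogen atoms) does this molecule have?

8

Every atom symbol written in the SMILES (organic subset) is one heavy atom; implicit H are not written.
Heavy atoms by element → C:6, F:1, O:1.
Total: 8.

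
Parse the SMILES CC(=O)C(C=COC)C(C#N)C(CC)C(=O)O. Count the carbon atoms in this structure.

Count every carbon token in the SMILES (each C, including those in ring-closure positions and inside branches).
Carbon count: 12.

12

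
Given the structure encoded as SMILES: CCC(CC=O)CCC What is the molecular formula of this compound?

C8H16O

Walk through each heavy atom and fill implicit hydrogens from standard valence (C 4, N 3, O 2, S 2, halogen 1):
  atom 1: C, bond orders sum to 1 (valence 4) → 3 H
  atom 2: C, bond orders sum to 2 (valence 4) → 2 H
  atom 3: C, bond orders sum to 3 (valence 4) → 1 H
  atom 4: C, bond orders sum to 2 (valence 4) → 2 H
  atom 5: C, bond orders sum to 3 (valence 4) → 1 H
  atom 6: O, bond orders sum to 2 (valence 2) → 0 H
  atom 7: C, bond orders sum to 2 (valence 4) → 2 H
  atom 8: C, bond orders sum to 2 (valence 4) → 2 H
  atom 9: C, bond orders sum to 1 (valence 4) → 3 H
Totals → C:8, H:16, O:1.
In Hill order: C8H16O.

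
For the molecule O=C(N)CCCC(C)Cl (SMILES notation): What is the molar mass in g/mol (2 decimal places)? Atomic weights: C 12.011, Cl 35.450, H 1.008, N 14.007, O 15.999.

First, the molecular formula is C6H12ClNO (counting implicit H from valence).
  C: 6 × 12.011 = 72.066
  Cl: 1 × 35.450 = 35.450
  H: 12 × 1.008 = 12.096
  N: 1 × 14.007 = 14.007
  O: 1 × 15.999 = 15.999
Sum: 6×12.011 + 1×35.450 + 12×1.008 + 1×14.007 + 1×15.999 = 149.618 → 149.62 g/mol.

149.62 g/mol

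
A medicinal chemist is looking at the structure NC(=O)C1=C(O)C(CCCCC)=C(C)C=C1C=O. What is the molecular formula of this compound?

Walk through each heavy atom and fill implicit hydrogens from standard valence (C 4, N 3, O 2, S 2, halogen 1):
  atom 1: N, bond orders sum to 1 (valence 3) → 2 H
  atom 2: C, bond orders sum to 4 (valence 4) → 0 H
  atom 3: O, bond orders sum to 2 (valence 2) → 0 H
  atom 4: C, bond orders sum to 4 (valence 4) → 0 H
  atom 5: C, bond orders sum to 4 (valence 4) → 0 H
  atom 6: O, bond orders sum to 1 (valence 2) → 1 H
  atom 7: C, bond orders sum to 4 (valence 4) → 0 H
  atom 8: C, bond orders sum to 2 (valence 4) → 2 H
  atom 9: C, bond orders sum to 2 (valence 4) → 2 H
  atom 10: C, bond orders sum to 2 (valence 4) → 2 H
  atom 11: C, bond orders sum to 2 (valence 4) → 2 H
  atom 12: C, bond orders sum to 1 (valence 4) → 3 H
  atom 13: C, bond orders sum to 4 (valence 4) → 0 H
  atom 14: C, bond orders sum to 1 (valence 4) → 3 H
  atom 15: C, bond orders sum to 3 (valence 4) → 1 H
  atom 16: C, bond orders sum to 4 (valence 4) → 0 H
  atom 17: C, bond orders sum to 3 (valence 4) → 1 H
  atom 18: O, bond orders sum to 2 (valence 2) → 0 H
Totals → C:14, H:19, N:1, O:3.

C14H19NO3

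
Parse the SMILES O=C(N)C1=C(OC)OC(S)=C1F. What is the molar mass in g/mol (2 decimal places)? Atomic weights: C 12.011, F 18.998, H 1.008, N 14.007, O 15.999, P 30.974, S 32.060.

First, the molecular formula is C6H6FNO3S (counting implicit H from valence).
  C: 6 × 12.011 = 72.066
  F: 1 × 18.998 = 18.998
  H: 6 × 1.008 = 6.048
  N: 1 × 14.007 = 14.007
  O: 3 × 15.999 = 47.997
  S: 1 × 32.060 = 32.060
Sum: 6×12.011 + 1×18.998 + 6×1.008 + 1×14.007 + 3×15.999 + 1×32.060 = 191.176 → 191.18 g/mol.

191.18 g/mol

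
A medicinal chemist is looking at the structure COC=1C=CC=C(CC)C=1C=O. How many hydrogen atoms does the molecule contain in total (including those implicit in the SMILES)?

Walk through each heavy atom and fill implicit hydrogens from standard valence (C 4, N 3, O 2, S 2, halogen 1):
  atom 1: C, bond orders sum to 1 (valence 4) → 3 H
  atom 2: O, bond orders sum to 2 (valence 2) → 0 H
  atom 3: C, bond orders sum to 4 (valence 4) → 0 H
  atom 4: C, bond orders sum to 3 (valence 4) → 1 H
  atom 5: C, bond orders sum to 3 (valence 4) → 1 H
  atom 6: C, bond orders sum to 3 (valence 4) → 1 H
  atom 7: C, bond orders sum to 4 (valence 4) → 0 H
  atom 8: C, bond orders sum to 2 (valence 4) → 2 H
  atom 9: C, bond orders sum to 1 (valence 4) → 3 H
  atom 10: C, bond orders sum to 4 (valence 4) → 0 H
  atom 11: C, bond orders sum to 3 (valence 4) → 1 H
  atom 12: O, bond orders sum to 2 (valence 2) → 0 H
Total hydrogens: 12.

12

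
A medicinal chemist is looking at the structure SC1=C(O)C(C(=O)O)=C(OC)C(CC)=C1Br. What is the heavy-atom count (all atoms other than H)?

Every atom symbol written in the SMILES (organic subset) is one heavy atom; implicit H are not written.
Heavy atoms by element → Br:1, C:10, O:4, S:1.
Total: 16.

16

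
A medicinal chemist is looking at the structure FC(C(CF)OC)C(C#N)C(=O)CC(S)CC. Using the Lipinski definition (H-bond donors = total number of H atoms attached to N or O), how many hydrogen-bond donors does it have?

0

Donors: find every N or O and count the H atoms it carries.
  atom 6 (O): bond orders sum to 2 → 0 H
  atom 10 (N): bond orders sum to 3 → 0 H
  atom 12 (O): bond orders sum to 2 → 0 H
Lipinski HBD = 0.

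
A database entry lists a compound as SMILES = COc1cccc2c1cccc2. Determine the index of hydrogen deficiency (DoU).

Molecular formula: C11H10O.
DoU = (2C + 2 + N − H − X) / 2, where X is the halogen count and O/S are ignored.
    = (2·11 + 2 + 0 − 10 − 0) / 2 = 14 / 2 = 7.

7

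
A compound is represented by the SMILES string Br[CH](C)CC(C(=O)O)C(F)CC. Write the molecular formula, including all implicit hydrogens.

Walk through each heavy atom and fill implicit hydrogens from standard valence (C 4, N 3, O 2, S 2, halogen 1):
  atom 1: Br (halogen, monovalent) → 0 H
  atom 2: C with explicit H count 1
  atom 3: C, bond orders sum to 1 (valence 4) → 3 H
  atom 4: C, bond orders sum to 2 (valence 4) → 2 H
  atom 5: C, bond orders sum to 3 (valence 4) → 1 H
  atom 6: C, bond orders sum to 4 (valence 4) → 0 H
  atom 7: O, bond orders sum to 2 (valence 2) → 0 H
  atom 8: O, bond orders sum to 1 (valence 2) → 1 H
  atom 9: C, bond orders sum to 3 (valence 4) → 1 H
  atom 10: F (halogen, monovalent) → 0 H
  atom 11: C, bond orders sum to 2 (valence 4) → 2 H
  atom 12: C, bond orders sum to 1 (valence 4) → 3 H
Totals → C:8, H:14, Br:1, F:1, O:2.
In Hill order: C8H14BrFO2.

C8H14BrFO2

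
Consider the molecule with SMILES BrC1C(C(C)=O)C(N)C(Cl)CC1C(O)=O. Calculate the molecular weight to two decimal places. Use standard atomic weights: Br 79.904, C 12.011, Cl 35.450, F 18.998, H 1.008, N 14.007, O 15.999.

298.56 g/mol

First, the molecular formula is C9H13BrClNO3 (counting implicit H from valence).
  Br: 1 × 79.904 = 79.904
  C: 9 × 12.011 = 108.099
  Cl: 1 × 35.450 = 35.450
  H: 13 × 1.008 = 13.104
  N: 1 × 14.007 = 14.007
  O: 3 × 15.999 = 47.997
Sum: 1×79.904 + 9×12.011 + 1×35.450 + 13×1.008 + 1×14.007 + 3×15.999 = 298.561 → 298.56 g/mol.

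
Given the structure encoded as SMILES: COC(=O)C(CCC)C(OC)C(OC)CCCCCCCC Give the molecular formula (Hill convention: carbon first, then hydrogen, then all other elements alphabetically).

Walk through each heavy atom and fill implicit hydrogens from standard valence (C 4, N 3, O 2, S 2, halogen 1):
  atom 1: C, bond orders sum to 1 (valence 4) → 3 H
  atom 2: O, bond orders sum to 2 (valence 2) → 0 H
  atom 3: C, bond orders sum to 4 (valence 4) → 0 H
  atom 4: O, bond orders sum to 2 (valence 2) → 0 H
  atom 5: C, bond orders sum to 3 (valence 4) → 1 H
  atom 6: C, bond orders sum to 2 (valence 4) → 2 H
  atom 7: C, bond orders sum to 2 (valence 4) → 2 H
  atom 8: C, bond orders sum to 1 (valence 4) → 3 H
  atom 9: C, bond orders sum to 3 (valence 4) → 1 H
  atom 10: O, bond orders sum to 2 (valence 2) → 0 H
  atom 11: C, bond orders sum to 1 (valence 4) → 3 H
  atom 12: C, bond orders sum to 3 (valence 4) → 1 H
  atom 13: O, bond orders sum to 2 (valence 2) → 0 H
  atom 14: C, bond orders sum to 1 (valence 4) → 3 H
  atom 15: C, bond orders sum to 2 (valence 4) → 2 H
  atom 16: C, bond orders sum to 2 (valence 4) → 2 H
  atom 17: C, bond orders sum to 2 (valence 4) → 2 H
  atom 18: C, bond orders sum to 2 (valence 4) → 2 H
  atom 19: C, bond orders sum to 2 (valence 4) → 2 H
  atom 20: C, bond orders sum to 2 (valence 4) → 2 H
  atom 21: C, bond orders sum to 2 (valence 4) → 2 H
  atom 22: C, bond orders sum to 1 (valence 4) → 3 H
Totals → C:18, H:36, O:4.

C18H36O4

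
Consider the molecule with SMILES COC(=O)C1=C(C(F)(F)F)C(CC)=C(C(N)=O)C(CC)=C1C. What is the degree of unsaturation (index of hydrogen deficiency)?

Molecular formula: C15H18F3NO3.
DoU = (2C + 2 + N − H − X) / 2, where X is the halogen count and O/S are ignored.
    = (2·15 + 2 + 1 − 18 − 3) / 2 = 12 / 2 = 6.

6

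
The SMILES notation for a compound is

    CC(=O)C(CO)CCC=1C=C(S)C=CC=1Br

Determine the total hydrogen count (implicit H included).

Walk through each heavy atom and fill implicit hydrogens from standard valence (C 4, N 3, O 2, S 2, halogen 1):
  atom 1: C, bond orders sum to 1 (valence 4) → 3 H
  atom 2: C, bond orders sum to 4 (valence 4) → 0 H
  atom 3: O, bond orders sum to 2 (valence 2) → 0 H
  atom 4: C, bond orders sum to 3 (valence 4) → 1 H
  atom 5: C, bond orders sum to 2 (valence 4) → 2 H
  atom 6: O, bond orders sum to 1 (valence 2) → 1 H
  atom 7: C, bond orders sum to 2 (valence 4) → 2 H
  atom 8: C, bond orders sum to 2 (valence 4) → 2 H
  atom 9: C, bond orders sum to 4 (valence 4) → 0 H
  atom 10: C, bond orders sum to 3 (valence 4) → 1 H
  atom 11: C, bond orders sum to 4 (valence 4) → 0 H
  atom 12: S, bond orders sum to 1 (valence 2) → 1 H
  atom 13: C, bond orders sum to 3 (valence 4) → 1 H
  atom 14: C, bond orders sum to 3 (valence 4) → 1 H
  atom 15: C, bond orders sum to 4 (valence 4) → 0 H
  atom 16: Br (halogen, monovalent) → 0 H
Total hydrogens: 15.

15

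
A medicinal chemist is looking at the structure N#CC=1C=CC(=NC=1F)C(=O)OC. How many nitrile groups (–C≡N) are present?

The nitrile motif appears at heavy-atom position 2 in the SMILES.
Other groups present: 1 ester.
Nitrile count: 1.

1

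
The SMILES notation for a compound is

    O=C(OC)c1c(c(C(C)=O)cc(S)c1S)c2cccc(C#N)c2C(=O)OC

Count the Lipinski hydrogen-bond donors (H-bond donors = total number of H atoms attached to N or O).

Donors: find every N or O and count the H atoms it carries.
  atom 1 (O): bond orders sum to 2 → 0 H
  atom 3 (O): bond orders sum to 2 → 0 H
  atom 10 (O): bond orders sum to 2 → 0 H
  atom 22 (N): bond orders sum to 3 → 0 H
  atom 25 (O): bond orders sum to 2 → 0 H
  atom 26 (O): bond orders sum to 2 → 0 H
Lipinski HBD = 0.

0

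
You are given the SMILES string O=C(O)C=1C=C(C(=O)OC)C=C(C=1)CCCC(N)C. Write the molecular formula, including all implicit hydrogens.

C14H19NO4

Walk through each heavy atom and fill implicit hydrogens from standard valence (C 4, N 3, O 2, S 2, halogen 1):
  atom 1: O, bond orders sum to 2 (valence 2) → 0 H
  atom 2: C, bond orders sum to 4 (valence 4) → 0 H
  atom 3: O, bond orders sum to 1 (valence 2) → 1 H
  atom 4: C, bond orders sum to 4 (valence 4) → 0 H
  atom 5: C, bond orders sum to 3 (valence 4) → 1 H
  atom 6: C, bond orders sum to 4 (valence 4) → 0 H
  atom 7: C, bond orders sum to 4 (valence 4) → 0 H
  atom 8: O, bond orders sum to 2 (valence 2) → 0 H
  atom 9: O, bond orders sum to 2 (valence 2) → 0 H
  atom 10: C, bond orders sum to 1 (valence 4) → 3 H
  atom 11: C, bond orders sum to 3 (valence 4) → 1 H
  atom 12: C, bond orders sum to 4 (valence 4) → 0 H
  atom 13: C, bond orders sum to 3 (valence 4) → 1 H
  atom 14: C, bond orders sum to 2 (valence 4) → 2 H
  atom 15: C, bond orders sum to 2 (valence 4) → 2 H
  atom 16: C, bond orders sum to 2 (valence 4) → 2 H
  atom 17: C, bond orders sum to 3 (valence 4) → 1 H
  atom 18: N, bond orders sum to 1 (valence 3) → 2 H
  atom 19: C, bond orders sum to 1 (valence 4) → 3 H
Totals → C:14, H:19, N:1, O:4.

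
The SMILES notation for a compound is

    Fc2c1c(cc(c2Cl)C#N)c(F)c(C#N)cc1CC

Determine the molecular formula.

C14H7ClF2N2

Walk through each heavy atom and fill implicit hydrogens from standard valence (C 4, N 3, O 2, S 2, halogen 1); for lowercase aromatic atoms, an aromatic c carries 1 H when it has two neighbours and 0 H with three, and aromatic n carries 0 H:
  atom 1: F (halogen, monovalent) → 0 H
  atom 2: aromatic c, 3 neighbours → 0 H
  atom 3: aromatic c, 3 neighbours → 0 H
  atom 4: aromatic c, 3 neighbours → 0 H
  atom 5: aromatic c, 2 neighbours → 1 H
  atom 6: aromatic c, 3 neighbours → 0 H
  atom 7: aromatic c, 3 neighbours → 0 H
  atom 8: Cl (halogen, monovalent) → 0 H
  atom 9: C, bond orders sum to 4 (valence 4) → 0 H
  atom 10: N, bond orders sum to 3 (valence 3) → 0 H
  atom 11: aromatic c, 3 neighbours → 0 H
  atom 12: F (halogen, monovalent) → 0 H
  atom 13: aromatic c, 3 neighbours → 0 H
  atom 14: C, bond orders sum to 4 (valence 4) → 0 H
  atom 15: N, bond orders sum to 3 (valence 3) → 0 H
  atom 16: aromatic c, 2 neighbours → 1 H
  atom 17: aromatic c, 3 neighbours → 0 H
  atom 18: C, bond orders sum to 2 (valence 4) → 2 H
  atom 19: C, bond orders sum to 1 (valence 4) → 3 H
Totals → C:14, H:7, Cl:1, F:2, N:2.
In Hill order: C14H7ClF2N2.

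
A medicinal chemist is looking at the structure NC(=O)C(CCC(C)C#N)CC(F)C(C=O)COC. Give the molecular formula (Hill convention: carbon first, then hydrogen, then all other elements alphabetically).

C13H21FN2O3

Walk through each heavy atom and fill implicit hydrogens from standard valence (C 4, N 3, O 2, S 2, halogen 1):
  atom 1: N, bond orders sum to 1 (valence 3) → 2 H
  atom 2: C, bond orders sum to 4 (valence 4) → 0 H
  atom 3: O, bond orders sum to 2 (valence 2) → 0 H
  atom 4: C, bond orders sum to 3 (valence 4) → 1 H
  atom 5: C, bond orders sum to 2 (valence 4) → 2 H
  atom 6: C, bond orders sum to 2 (valence 4) → 2 H
  atom 7: C, bond orders sum to 3 (valence 4) → 1 H
  atom 8: C, bond orders sum to 1 (valence 4) → 3 H
  atom 9: C, bond orders sum to 4 (valence 4) → 0 H
  atom 10: N, bond orders sum to 3 (valence 3) → 0 H
  atom 11: C, bond orders sum to 2 (valence 4) → 2 H
  atom 12: C, bond orders sum to 3 (valence 4) → 1 H
  atom 13: F (halogen, monovalent) → 0 H
  atom 14: C, bond orders sum to 3 (valence 4) → 1 H
  atom 15: C, bond orders sum to 3 (valence 4) → 1 H
  atom 16: O, bond orders sum to 2 (valence 2) → 0 H
  atom 17: C, bond orders sum to 2 (valence 4) → 2 H
  atom 18: O, bond orders sum to 2 (valence 2) → 0 H
  atom 19: C, bond orders sum to 1 (valence 4) → 3 H
Totals → C:13, H:21, F:1, N:2, O:3.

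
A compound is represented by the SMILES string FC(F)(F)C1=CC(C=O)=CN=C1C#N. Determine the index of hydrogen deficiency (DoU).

7

Degree of unsaturation = (number of rings) + (number of π bonds).
Ring closures in the SMILES: 1.
π bonds: 4 double bonds (each 1 DoU), 1 triple bond (each 2 DoU) → 6 DoU from unsaturation.
Total DoU = 1 + 6 = 7.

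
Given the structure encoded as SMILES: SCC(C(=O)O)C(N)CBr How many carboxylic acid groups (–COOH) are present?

The carboxylic acid motif appears at heavy-atom position 4 in the SMILES.
Other groups present: 1 primary amine, 1 thiol.
Carboxylic acid count: 1.

1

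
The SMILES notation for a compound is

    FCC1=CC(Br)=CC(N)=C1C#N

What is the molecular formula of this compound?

C8H6BrFN2

Walk through each heavy atom and fill implicit hydrogens from standard valence (C 4, N 3, O 2, S 2, halogen 1):
  atom 1: F (halogen, monovalent) → 0 H
  atom 2: C, bond orders sum to 2 (valence 4) → 2 H
  atom 3: C, bond orders sum to 4 (valence 4) → 0 H
  atom 4: C, bond orders sum to 3 (valence 4) → 1 H
  atom 5: C, bond orders sum to 4 (valence 4) → 0 H
  atom 6: Br (halogen, monovalent) → 0 H
  atom 7: C, bond orders sum to 3 (valence 4) → 1 H
  atom 8: C, bond orders sum to 4 (valence 4) → 0 H
  atom 9: N, bond orders sum to 1 (valence 3) → 2 H
  atom 10: C, bond orders sum to 4 (valence 4) → 0 H
  atom 11: C, bond orders sum to 4 (valence 4) → 0 H
  atom 12: N, bond orders sum to 3 (valence 3) → 0 H
Totals → C:8, H:6, Br:1, F:1, N:2.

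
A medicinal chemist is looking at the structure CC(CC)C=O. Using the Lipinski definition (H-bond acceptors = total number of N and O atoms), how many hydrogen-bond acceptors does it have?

N atoms: 0; O atoms: 1.
Lipinski HBA = 0 + 1 = 1.

1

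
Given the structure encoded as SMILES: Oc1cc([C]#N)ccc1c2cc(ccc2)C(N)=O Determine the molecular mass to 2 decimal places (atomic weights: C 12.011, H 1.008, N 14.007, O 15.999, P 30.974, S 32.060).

238.25 g/mol

First, the molecular formula is C14H10N2O2 (counting implicit H from valence).
  C: 14 × 12.011 = 168.154
  H: 10 × 1.008 = 10.080
  N: 2 × 14.007 = 28.014
  O: 2 × 15.999 = 31.998
Sum: 14×12.011 + 10×1.008 + 2×14.007 + 2×15.999 = 238.246 → 238.25 g/mol.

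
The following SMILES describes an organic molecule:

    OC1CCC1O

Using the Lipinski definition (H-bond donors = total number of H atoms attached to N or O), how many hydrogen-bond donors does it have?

2

Donors: find every N or O and count the H atoms it carries.
  atom 1 (O): bond orders sum to 1 → 1 H
  atom 6 (O): bond orders sum to 1 → 1 H
Lipinski HBD = 2.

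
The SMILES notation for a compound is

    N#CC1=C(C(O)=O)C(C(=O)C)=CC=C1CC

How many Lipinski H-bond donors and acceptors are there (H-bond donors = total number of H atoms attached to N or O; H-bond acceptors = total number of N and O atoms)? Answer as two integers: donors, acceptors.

Donors: find every N or O and count the H atoms it carries.
  atom 1 (N): bond orders sum to 3 → 0 H
  atom 6 (O): bond orders sum to 1 → 1 H
  atom 7 (O): bond orders sum to 2 → 0 H
  atom 10 (O): bond orders sum to 2 → 0 H
Lipinski HBD = 1.
Acceptors: N atoms = 1, O atoms = 3 → HBA = 4.

1, 4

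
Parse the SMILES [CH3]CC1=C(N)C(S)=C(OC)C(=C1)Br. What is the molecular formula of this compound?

Walk through each heavy atom and fill implicit hydrogens from standard valence (C 4, N 3, O 2, S 2, halogen 1):
  atom 1: C with explicit H count 3
  atom 2: C, bond orders sum to 2 (valence 4) → 2 H
  atom 3: C, bond orders sum to 4 (valence 4) → 0 H
  atom 4: C, bond orders sum to 4 (valence 4) → 0 H
  atom 5: N, bond orders sum to 1 (valence 3) → 2 H
  atom 6: C, bond orders sum to 4 (valence 4) → 0 H
  atom 7: S, bond orders sum to 1 (valence 2) → 1 H
  atom 8: C, bond orders sum to 4 (valence 4) → 0 H
  atom 9: O, bond orders sum to 2 (valence 2) → 0 H
  atom 10: C, bond orders sum to 1 (valence 4) → 3 H
  atom 11: C, bond orders sum to 4 (valence 4) → 0 H
  atom 12: C, bond orders sum to 3 (valence 4) → 1 H
  atom 13: Br (halogen, monovalent) → 0 H
Totals → C:9, H:12, Br:1, N:1, O:1, S:1.

C9H12BrNOS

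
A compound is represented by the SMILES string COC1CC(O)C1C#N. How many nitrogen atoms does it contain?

1

Scan the SMILES for N atoms (remember two-letter symbols like Cl and Br are single atoms).
Nitrogen count: 1.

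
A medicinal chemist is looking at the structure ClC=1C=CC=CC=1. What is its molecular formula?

Walk through each heavy atom and fill implicit hydrogens from standard valence (C 4, N 3, O 2, S 2, halogen 1):
  atom 1: Cl (halogen, monovalent) → 0 H
  atom 2: C, bond orders sum to 4 (valence 4) → 0 H
  atom 3: C, bond orders sum to 3 (valence 4) → 1 H
  atom 4: C, bond orders sum to 3 (valence 4) → 1 H
  atom 5: C, bond orders sum to 3 (valence 4) → 1 H
  atom 6: C, bond orders sum to 3 (valence 4) → 1 H
  atom 7: C, bond orders sum to 3 (valence 4) → 1 H
Totals → C:6, H:5, Cl:1.

C6H5Cl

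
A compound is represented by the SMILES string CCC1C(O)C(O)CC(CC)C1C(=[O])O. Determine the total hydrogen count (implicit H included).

Walk through each heavy atom and fill implicit hydrogens from standard valence (C 4, N 3, O 2, S 2, halogen 1):
  atom 1: C, bond orders sum to 1 (valence 4) → 3 H
  atom 2: C, bond orders sum to 2 (valence 4) → 2 H
  atom 3: C, bond orders sum to 3 (valence 4) → 1 H
  atom 4: C, bond orders sum to 3 (valence 4) → 1 H
  atom 5: O, bond orders sum to 1 (valence 2) → 1 H
  atom 6: C, bond orders sum to 3 (valence 4) → 1 H
  atom 7: O, bond orders sum to 1 (valence 2) → 1 H
  atom 8: C, bond orders sum to 2 (valence 4) → 2 H
  atom 9: C, bond orders sum to 3 (valence 4) → 1 H
  atom 10: C, bond orders sum to 2 (valence 4) → 2 H
  atom 11: C, bond orders sum to 1 (valence 4) → 3 H
  atom 12: C, bond orders sum to 3 (valence 4) → 1 H
  atom 13: C, bond orders sum to 4 (valence 4) → 0 H
  atom 14: O with explicit H count 0
  atom 15: O, bond orders sum to 1 (valence 2) → 1 H
Total hydrogens: 20.

20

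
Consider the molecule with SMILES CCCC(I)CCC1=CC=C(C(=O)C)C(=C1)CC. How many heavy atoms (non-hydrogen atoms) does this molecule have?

18

Every atom symbol written in the SMILES (organic subset) is one heavy atom; implicit H are not written.
Heavy atoms by element → C:16, I:1, O:1.
Total: 18.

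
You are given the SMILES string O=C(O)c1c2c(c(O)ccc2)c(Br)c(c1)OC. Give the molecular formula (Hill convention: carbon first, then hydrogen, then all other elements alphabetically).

C12H9BrO4

Walk through each heavy atom and fill implicit hydrogens from standard valence (C 4, N 3, O 2, S 2, halogen 1); for lowercase aromatic atoms, an aromatic c carries 1 H when it has two neighbours and 0 H with three, and aromatic n carries 0 H:
  atom 1: O, bond orders sum to 2 (valence 2) → 0 H
  atom 2: C, bond orders sum to 4 (valence 4) → 0 H
  atom 3: O, bond orders sum to 1 (valence 2) → 1 H
  atom 4: aromatic c, 3 neighbours → 0 H
  atom 5: aromatic c, 3 neighbours → 0 H
  atom 6: aromatic c, 3 neighbours → 0 H
  atom 7: aromatic c, 3 neighbours → 0 H
  atom 8: O, bond orders sum to 1 (valence 2) → 1 H
  atom 9: aromatic c, 2 neighbours → 1 H
  atom 10: aromatic c, 2 neighbours → 1 H
  atom 11: aromatic c, 2 neighbours → 1 H
  atom 12: aromatic c, 3 neighbours → 0 H
  atom 13: Br (halogen, monovalent) → 0 H
  atom 14: aromatic c, 3 neighbours → 0 H
  atom 15: aromatic c, 2 neighbours → 1 H
  atom 16: O, bond orders sum to 2 (valence 2) → 0 H
  atom 17: C, bond orders sum to 1 (valence 4) → 3 H
Totals → C:12, H:9, Br:1, O:4.
In Hill order: C12H9BrO4.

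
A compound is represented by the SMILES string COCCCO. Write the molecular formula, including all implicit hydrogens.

C4H10O2

Walk through each heavy atom and fill implicit hydrogens from standard valence (C 4, N 3, O 2, S 2, halogen 1):
  atom 1: C, bond orders sum to 1 (valence 4) → 3 H
  atom 2: O, bond orders sum to 2 (valence 2) → 0 H
  atom 3: C, bond orders sum to 2 (valence 4) → 2 H
  atom 4: C, bond orders sum to 2 (valence 4) → 2 H
  atom 5: C, bond orders sum to 2 (valence 4) → 2 H
  atom 6: O, bond orders sum to 1 (valence 2) → 1 H
Totals → C:4, H:10, O:2.
In Hill order: C4H10O2.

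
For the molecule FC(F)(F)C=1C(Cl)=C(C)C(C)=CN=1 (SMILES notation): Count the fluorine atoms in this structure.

3

Scan the SMILES for F atoms (remember two-letter symbols like Cl and Br are single atoms).
Fluorine count: 3.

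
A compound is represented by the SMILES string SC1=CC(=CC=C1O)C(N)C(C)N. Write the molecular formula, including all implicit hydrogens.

Walk through each heavy atom and fill implicit hydrogens from standard valence (C 4, N 3, O 2, S 2, halogen 1):
  atom 1: S, bond orders sum to 1 (valence 2) → 1 H
  atom 2: C, bond orders sum to 4 (valence 4) → 0 H
  atom 3: C, bond orders sum to 3 (valence 4) → 1 H
  atom 4: C, bond orders sum to 4 (valence 4) → 0 H
  atom 5: C, bond orders sum to 3 (valence 4) → 1 H
  atom 6: C, bond orders sum to 3 (valence 4) → 1 H
  atom 7: C, bond orders sum to 4 (valence 4) → 0 H
  atom 8: O, bond orders sum to 1 (valence 2) → 1 H
  atom 9: C, bond orders sum to 3 (valence 4) → 1 H
  atom 10: N, bond orders sum to 1 (valence 3) → 2 H
  atom 11: C, bond orders sum to 3 (valence 4) → 1 H
  atom 12: C, bond orders sum to 1 (valence 4) → 3 H
  atom 13: N, bond orders sum to 1 (valence 3) → 2 H
Totals → C:9, H:14, N:2, O:1, S:1.
In Hill order: C9H14N2OS.

C9H14N2OS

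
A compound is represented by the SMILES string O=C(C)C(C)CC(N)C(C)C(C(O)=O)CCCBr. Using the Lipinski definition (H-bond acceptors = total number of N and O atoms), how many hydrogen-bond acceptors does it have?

4

N atoms: 1; O atoms: 3.
Lipinski HBA = 1 + 3 = 4.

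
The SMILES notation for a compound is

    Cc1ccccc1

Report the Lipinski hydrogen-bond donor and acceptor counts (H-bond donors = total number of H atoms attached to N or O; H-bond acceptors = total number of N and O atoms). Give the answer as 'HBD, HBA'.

0, 0

Donors: find every N or O and count the H atoms it carries.
  (no N or O atoms present)
Lipinski HBD = 0.
Acceptors: N atoms = 0, O atoms = 0 → HBA = 0.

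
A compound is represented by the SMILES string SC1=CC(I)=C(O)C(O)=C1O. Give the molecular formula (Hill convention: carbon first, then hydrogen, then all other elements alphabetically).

C6H5IO3S

Walk through each heavy atom and fill implicit hydrogens from standard valence (C 4, N 3, O 2, S 2, halogen 1):
  atom 1: S, bond orders sum to 1 (valence 2) → 1 H
  atom 2: C, bond orders sum to 4 (valence 4) → 0 H
  atom 3: C, bond orders sum to 3 (valence 4) → 1 H
  atom 4: C, bond orders sum to 4 (valence 4) → 0 H
  atom 5: I (halogen, monovalent) → 0 H
  atom 6: C, bond orders sum to 4 (valence 4) → 0 H
  atom 7: O, bond orders sum to 1 (valence 2) → 1 H
  atom 8: C, bond orders sum to 4 (valence 4) → 0 H
  atom 9: O, bond orders sum to 1 (valence 2) → 1 H
  atom 10: C, bond orders sum to 4 (valence 4) → 0 H
  atom 11: O, bond orders sum to 1 (valence 2) → 1 H
Totals → C:6, H:5, I:1, O:3, S:1.
In Hill order: C6H5IO3S.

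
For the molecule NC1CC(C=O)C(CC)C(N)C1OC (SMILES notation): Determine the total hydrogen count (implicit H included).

Walk through each heavy atom and fill implicit hydrogens from standard valence (C 4, N 3, O 2, S 2, halogen 1):
  atom 1: N, bond orders sum to 1 (valence 3) → 2 H
  atom 2: C, bond orders sum to 3 (valence 4) → 1 H
  atom 3: C, bond orders sum to 2 (valence 4) → 2 H
  atom 4: C, bond orders sum to 3 (valence 4) → 1 H
  atom 5: C, bond orders sum to 3 (valence 4) → 1 H
  atom 6: O, bond orders sum to 2 (valence 2) → 0 H
  atom 7: C, bond orders sum to 3 (valence 4) → 1 H
  atom 8: C, bond orders sum to 2 (valence 4) → 2 H
  atom 9: C, bond orders sum to 1 (valence 4) → 3 H
  atom 10: C, bond orders sum to 3 (valence 4) → 1 H
  atom 11: N, bond orders sum to 1 (valence 3) → 2 H
  atom 12: C, bond orders sum to 3 (valence 4) → 1 H
  atom 13: O, bond orders sum to 2 (valence 2) → 0 H
  atom 14: C, bond orders sum to 1 (valence 4) → 3 H
Total hydrogens: 20.

20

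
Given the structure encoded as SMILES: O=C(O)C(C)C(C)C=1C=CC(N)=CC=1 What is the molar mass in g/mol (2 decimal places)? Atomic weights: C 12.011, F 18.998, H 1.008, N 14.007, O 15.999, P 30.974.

First, the molecular formula is C11H15NO2 (counting implicit H from valence).
  C: 11 × 12.011 = 132.121
  H: 15 × 1.008 = 15.120
  N: 1 × 14.007 = 14.007
  O: 2 × 15.999 = 31.998
Sum: 11×12.011 + 15×1.008 + 1×14.007 + 2×15.999 = 193.246 → 193.25 g/mol.

193.25 g/mol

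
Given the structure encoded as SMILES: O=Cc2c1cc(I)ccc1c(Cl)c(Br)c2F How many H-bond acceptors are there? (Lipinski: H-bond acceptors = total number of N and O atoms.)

1

N atoms: 0; O atoms: 1.
Lipinski HBA = 0 + 1 = 1.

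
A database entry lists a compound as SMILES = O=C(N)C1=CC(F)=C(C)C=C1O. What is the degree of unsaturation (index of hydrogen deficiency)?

Degree of unsaturation = (number of rings) + (number of π bonds).
Ring closures in the SMILES: 1.
π bonds: 4 double bonds (each 1 DoU) → 4 DoU from unsaturation.
Total DoU = 1 + 4 = 5.

5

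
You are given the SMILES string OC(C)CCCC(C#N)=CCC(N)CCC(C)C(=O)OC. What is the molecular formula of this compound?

Walk through each heavy atom and fill implicit hydrogens from standard valence (C 4, N 3, O 2, S 2, halogen 1):
  atom 1: O, bond orders sum to 1 (valence 2) → 1 H
  atom 2: C, bond orders sum to 3 (valence 4) → 1 H
  atom 3: C, bond orders sum to 1 (valence 4) → 3 H
  atom 4: C, bond orders sum to 2 (valence 4) → 2 H
  atom 5: C, bond orders sum to 2 (valence 4) → 2 H
  atom 6: C, bond orders sum to 2 (valence 4) → 2 H
  atom 7: C, bond orders sum to 4 (valence 4) → 0 H
  atom 8: C, bond orders sum to 4 (valence 4) → 0 H
  atom 9: N, bond orders sum to 3 (valence 3) → 0 H
  atom 10: C, bond orders sum to 3 (valence 4) → 1 H
  atom 11: C, bond orders sum to 2 (valence 4) → 2 H
  atom 12: C, bond orders sum to 3 (valence 4) → 1 H
  atom 13: N, bond orders sum to 1 (valence 3) → 2 H
  atom 14: C, bond orders sum to 2 (valence 4) → 2 H
  atom 15: C, bond orders sum to 2 (valence 4) → 2 H
  atom 16: C, bond orders sum to 3 (valence 4) → 1 H
  atom 17: C, bond orders sum to 1 (valence 4) → 3 H
  atom 18: C, bond orders sum to 4 (valence 4) → 0 H
  atom 19: O, bond orders sum to 2 (valence 2) → 0 H
  atom 20: O, bond orders sum to 2 (valence 2) → 0 H
  atom 21: C, bond orders sum to 1 (valence 4) → 3 H
Totals → C:16, H:28, N:2, O:3.
In Hill order: C16H28N2O3.

C16H28N2O3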